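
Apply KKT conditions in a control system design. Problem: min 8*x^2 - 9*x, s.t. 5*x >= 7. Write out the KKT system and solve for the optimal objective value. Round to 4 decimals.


Step 1: Try lambda = 0 (constraint inactive).
x_unc = 9/(2*8) = 0.5625
Check: 5*0.5625 = 2.8125 < 7 -- violated!
Step 2: Constraint must be active: 5*x = 7
x* = 7/5 = 1.4
lambda = (2*8*1.4 - 9)/5 = 2.68
Step 3: Compute optimal value.
f(x*) = 8*1.4^2 - 9*1.4 = 3.08


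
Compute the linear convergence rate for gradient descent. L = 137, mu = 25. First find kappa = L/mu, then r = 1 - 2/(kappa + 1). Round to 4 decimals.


Step 1: Compute the condition number.
kappa = L/mu = 137/25 = 5.48
Step 2: Compute the convergence rate.
r = 1 - 2/(kappa + 1) = 1 - 2*mu/(L + mu) = (L - mu)/(L + mu) = 112/162 = 0.6914


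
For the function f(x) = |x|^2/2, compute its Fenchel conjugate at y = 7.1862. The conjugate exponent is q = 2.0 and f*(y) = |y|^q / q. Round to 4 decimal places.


The conjugate exponent q satisfies 1/p + 1/q = 1.
p = 2, so q = 2/(2 - 1) = 2.0
|y|^q = 7.1862^2.0 = 51.6415
f*(7.1862) = 51.6415 / 2.0 = 25.8207


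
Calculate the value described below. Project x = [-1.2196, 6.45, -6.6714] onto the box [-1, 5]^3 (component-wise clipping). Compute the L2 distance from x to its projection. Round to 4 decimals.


Project each component onto [-1, 5].
clip(-1.2196) = -1.0, clip(6.45) = 5.0, clip(-6.6714) = -1.0
Projection = [-1.0, 5.0, -1.0]
Squared diffs: [0.0482, 2.1025, 32.1648]
Distance = sqrt(34.3155) = 5.8579


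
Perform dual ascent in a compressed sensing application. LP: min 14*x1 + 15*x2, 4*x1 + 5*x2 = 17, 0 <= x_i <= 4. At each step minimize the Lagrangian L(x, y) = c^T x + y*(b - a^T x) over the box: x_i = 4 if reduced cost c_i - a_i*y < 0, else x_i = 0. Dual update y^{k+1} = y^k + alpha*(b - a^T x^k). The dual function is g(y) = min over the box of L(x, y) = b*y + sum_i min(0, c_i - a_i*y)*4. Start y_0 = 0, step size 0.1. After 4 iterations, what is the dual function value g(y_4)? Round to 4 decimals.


Dual ascent for LP: min 14*x1 + 15*x2, 4*x1 + 5*x2 = 17, 0 <= x_i <= 4
Step 1: y^k = 0.0, reduced costs: (14.0, 15.0)
  x^k = (0.0, 0.0), subgradient = b - a^T x = 17.0
  y^{k+1} = 0.0 + 0.1*17.0 = 1.7
Step 2: y^k = 1.7, reduced costs: (7.2, 6.5)
  x^k = (0.0, 0.0), subgradient = b - a^T x = 17.0
  y^{k+1} = 1.7 + 0.1*17.0 = 3.4
Step 3: y^k = 3.4, reduced costs: (0.4, -2.0)
  x^k = (0.0, 4.0), subgradient = b - a^T x = -3.0
  y^{k+1} = 3.4 + 0.1*-3.0 = 3.1
Step 4: y^k = 3.1, reduced costs: (1.6, -0.5)
  x^k = (0.0, 4.0), subgradient = b - a^T x = -3.0
  y^{k+1} = 3.1 + 0.1*-3.0 = 2.8
Dual objective at y_4 = 2.8: reduced costs (2.8, 1.0), box minimizer x = (0.0, 0.0)
g(y_4) = b*y + (c1 - a1*y)*x1 + (c2 - a2*y)*x2 = 17*2.8 + 2.8*0.0 + 1.0*0.0 = 47.6 + 0.0 + 0.0 = 47.6


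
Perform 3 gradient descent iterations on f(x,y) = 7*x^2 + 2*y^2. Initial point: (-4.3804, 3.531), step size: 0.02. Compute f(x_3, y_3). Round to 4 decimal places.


Gradient descent on f(x,y) = 7*x^2 + 2*y^2.
Starting point: (-4.3804, 3.531), alpha = 0.02
Step 1: grad_x = 2*7*-4.3804 = -61.3256, grad_y = 2*2*3.531 = 14.124
  x_1 = -4.3804 - 0.02*-61.3256 = -3.1539
  y_1 = 3.531 - 0.02*14.124 = 3.2485
Step 2: grad_x = 2*7*-3.1539 = -44.1544, grad_y = 2*2*3.2485 = 12.9941
  x_2 = -3.1539 - 0.02*-44.1544 = -2.2708
  y_2 = 3.2485 - 0.02*12.9941 = 2.9886
Step 3: grad_x = 2*7*-2.2708 = -31.7912, grad_y = 2*2*2.9886 = 11.9546
  x_3 = -2.2708 - 0.02*-31.7912 = -1.635
  y_3 = 2.9886 - 0.02*11.9546 = 2.7495
f(-1.635, 2.7495) = 7*(-1.635)^2 + 2*2.7495^2 = 33.832


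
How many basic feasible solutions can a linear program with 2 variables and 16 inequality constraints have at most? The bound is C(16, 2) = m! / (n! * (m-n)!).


Each vertex corresponds to some choice of n active constraints out of m, so the number of vertices is at most C(m, n) = m! / (n!(m-n)!).
m = 16, n = 2
Numerator: 16 * 15
Denominator: 2! = 2
C(16, 2) = 120


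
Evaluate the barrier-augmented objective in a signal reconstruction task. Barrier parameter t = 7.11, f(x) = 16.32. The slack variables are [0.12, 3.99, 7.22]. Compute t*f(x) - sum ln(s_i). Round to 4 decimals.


Step 1: Compute log-barrier.
ln values: [-2.1203, 1.3838, 1.9769]
phi = -(-2.1203 + 1.3838 + 1.9769) = -1.2404
Step 2: Compute augmented objective.
t*f(x) = 7.11*16.32 = 116.0352
Total = 116.0352 - 1.2404 = 114.7948


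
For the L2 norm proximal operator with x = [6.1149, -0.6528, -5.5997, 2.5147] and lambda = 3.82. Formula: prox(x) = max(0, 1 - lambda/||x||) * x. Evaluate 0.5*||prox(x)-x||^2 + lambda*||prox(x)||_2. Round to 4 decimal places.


Step 1: Compute ||x||.
||x|| = 8.689
Step 2: Compute scaling factor.
scale = max(0, 1 - 3.82/8.689) = 0.5604
Step 3: prox(x) = [3.4266, -0.3658, -3.1379, 1.4091]
||prox(x)|| = 4.869
Step 4: Proximal objective.
0.5*||prox-x||^2 = 7.2962
lambda*||prox|| = 18.5996
Total = 25.8957


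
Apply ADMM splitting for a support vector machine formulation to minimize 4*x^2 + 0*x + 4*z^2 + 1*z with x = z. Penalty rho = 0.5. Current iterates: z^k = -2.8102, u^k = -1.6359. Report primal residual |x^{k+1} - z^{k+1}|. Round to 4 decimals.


ADMM iteration with rho = 0.5, z^k = -2.8102, u^k = -1.6359
Step 1: x-update.
Minimize 4*x^2 + 0*x + (0.5/2)*(x + 2.8102 - 1.6359)^2
FOC: (2*4 + 0.5)*x = 0 + 0.5*(-2.8102 + 1.6359)
x^{k+1} = -0.0691
Step 2: z-update.
Minimize 4*z^2 + 1*z + (0.5/2)*(-0.0691 - z - 1.6359)^2
FOC: (2*4 + 0.5)*z = -1 + 0.5*(-0.0691 - 1.6359)
z^{k+1} = -0.2179
Step 3: u-update.
u^{k+1} = -1.6359 - 0.0691 + 0.2179 = -1.487
Step 4: Primal residual = |-0.0691 + 0.2179| = 0.1489


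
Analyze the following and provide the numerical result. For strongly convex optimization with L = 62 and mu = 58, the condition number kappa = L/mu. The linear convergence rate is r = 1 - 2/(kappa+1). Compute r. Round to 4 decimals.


Step 1: Compute the condition number.
kappa = L/mu = 62/58 = 1.069
Step 2: Compute the convergence rate.
r = 1 - 2/(kappa + 1) = 1 - 2*mu/(L + mu) = (L - mu)/(L + mu) = 4/120 = 0.0333


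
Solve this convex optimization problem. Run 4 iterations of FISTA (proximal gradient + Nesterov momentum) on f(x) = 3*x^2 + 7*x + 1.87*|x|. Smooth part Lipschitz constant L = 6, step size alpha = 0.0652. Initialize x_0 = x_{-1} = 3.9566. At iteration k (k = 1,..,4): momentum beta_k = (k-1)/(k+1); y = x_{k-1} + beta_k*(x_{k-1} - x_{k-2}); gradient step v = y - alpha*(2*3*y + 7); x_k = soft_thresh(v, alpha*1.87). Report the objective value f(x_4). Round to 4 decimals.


FISTA on f(x) = 3*x^2 + 7*x + 1.87*|x|
L = 6, alpha = 0.0652
Iteration 1: beta = 0.0, y = 3.9566 + 0.0*(3.9566 - 3.9566) = 3.9566
  grad(y) = 30.7396, v = y - alpha*grad = 1.9524
  prox(v) = soft_thresh(1.9524, 0.1219) = 1.8305
Iteration 2: beta = 0.3333, y = 1.8305 + 0.3333*(1.8305 - 3.9566) = 1.1217
  grad(y) = 13.7304, v = y - alpha*grad = 0.2265
  prox(v) = soft_thresh(0.2265, 0.1219) = 0.1046
Iteration 3: beta = 0.5, y = 0.1046 + 0.5*(0.1046 - 1.8305) = -0.7583
  grad(y) = 2.45, v = y - alpha*grad = -0.9181
  prox(v) = soft_thresh(-0.9181, 0.1219) = -0.7962
Iteration 4: beta = 0.6, y = -0.7962 + 0.6*(-0.7962 - 0.1046) = -1.3366
  grad(y) = -1.0196, v = y - alpha*grad = -1.2701
  prox(v) = soft_thresh(-1.2701, 0.1219) = -1.1482
f(x_4) = 3*(-1.1482)^2 + 7*(-1.1482) + 1.87*|-1.1482| = -1.9352


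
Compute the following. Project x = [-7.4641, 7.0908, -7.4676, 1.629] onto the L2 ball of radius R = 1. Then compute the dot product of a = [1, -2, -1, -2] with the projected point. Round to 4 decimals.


Step 1: Compute ||x|| (intermediates to 6 decimals).
||x|| = sqrt((-7.4641)^2 + 7.0908^2 + (-7.4676)^2 + 1.629^2) = 12.822282
Step 2: Project.
Since ||x|| > R, scale = R/||x|| = 1/12.822282 = 0.077989, proj(x) = scale * x
proj(x) = [-0.582118, 0.553004, -0.582391, 0.127044]
Step 3: Dot product.
a^T * proj(x) = 1*(-0.582118) - 2*0.553004 - 1*(-0.582391) - 2*0.127044 = -1.3598


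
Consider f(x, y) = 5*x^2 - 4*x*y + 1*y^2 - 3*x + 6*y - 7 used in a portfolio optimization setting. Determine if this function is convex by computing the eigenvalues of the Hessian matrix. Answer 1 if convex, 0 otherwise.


The Hessian of f(x,y) = 5*x^2 - 4*x*y + 1*y^2 - 3*x + 6*y - 7 is:
H = [[10, -4], [-4, 2]]
Trace = 10 + 2 = 12
Determinant = 10*2 - (-4)^2 = 4
Discriminant = (12)^2 - 4*4 = 128.0
Eigenvalues: lambda_1 = 0.3431, lambda_2 = 11.6569
The function is convex.

1


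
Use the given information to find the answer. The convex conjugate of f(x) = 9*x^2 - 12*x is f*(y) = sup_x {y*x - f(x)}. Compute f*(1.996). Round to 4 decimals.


f*(y) = sup_x {y*x - a*x^2 - b*x} = sup_x {(y-b)*x - a*x^2}
FOC: (y - b) - 2a*x = 0 => x* = (y - b)/(2a)
x* = (1.996 + 12)/(2*9) = 0.7776
f*(1.996) = (y-b)^2/(4a) = (1.996 + 12)^2/(4*9)
= 195.888/36 = 5.4413


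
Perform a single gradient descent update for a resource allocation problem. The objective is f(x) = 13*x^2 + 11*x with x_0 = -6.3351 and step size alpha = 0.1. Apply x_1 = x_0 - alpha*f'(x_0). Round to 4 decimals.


We compute the gradient at x_0 and apply the update.
f'(x) = 26*x + 11
f'(-6.3351) = 26*-6.3351 + 11 = -153.7126
x_1 = -6.3351 - 0.1*-153.7126 = 9.0362


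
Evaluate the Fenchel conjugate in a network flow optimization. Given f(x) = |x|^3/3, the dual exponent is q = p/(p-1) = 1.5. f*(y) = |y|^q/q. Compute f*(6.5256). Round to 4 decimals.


The conjugate exponent q satisfies 1/p + 1/q = 1.
p = 3, so q = 3/(3 - 1) = 1.5
|y|^q = 6.5256^1.5 = 16.6698
f*(6.5256) = 16.6698 / 1.5 = 11.1132


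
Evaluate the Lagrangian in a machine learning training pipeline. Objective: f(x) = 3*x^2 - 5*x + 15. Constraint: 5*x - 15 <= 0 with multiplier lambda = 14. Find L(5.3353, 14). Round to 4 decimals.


Step 1: Evaluate f(x).
f(5.3353) = 3*5.3353^2 - 5*5.3353 + 15 = 73.7198
Step 2: Evaluate g(x).
g(5.3353) = 5*5.3353 - 15 = 11.6765
Step 3: Compute Lagrangian.
L = 73.7198 + 14*11.6765 = 237.1908


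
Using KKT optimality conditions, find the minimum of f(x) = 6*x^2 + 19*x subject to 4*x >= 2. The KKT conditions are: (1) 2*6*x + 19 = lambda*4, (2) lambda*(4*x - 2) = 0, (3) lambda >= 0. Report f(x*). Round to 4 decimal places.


Step 1: Try lambda = 0 (constraint inactive).
x_unc = -19/(2*6) = -1.5833
Check: 4*-1.5833 = -6.3332 < 2 -- violated!
Step 2: Constraint must be active: 4*x = 2
x* = 2/4 = 0.5
lambda = (2*6*0.5 + 19)/4 = 6.25
Step 3: Compute optimal value.
f(x*) = 6*0.5^2 + 19*0.5 = 11.0


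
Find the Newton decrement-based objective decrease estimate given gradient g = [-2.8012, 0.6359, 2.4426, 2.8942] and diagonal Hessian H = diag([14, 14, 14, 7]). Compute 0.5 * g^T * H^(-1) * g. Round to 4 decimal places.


Step 1: H is diagonal, so H^(-1) * g = [-0.2001, 0.0454, 0.1745, 0.4135].
Step 2: g^T H^(-1) g = sum_i g_i^2 / H_ii
  = (-2.8012)^2/14 + (0.6359)^2/14 + (2.4426)^2/14 + (2.8942)^2/7
  = 0.5605 + 0.0289 + 0.4262 + 1.1966 = 2.2122
Step 3: Objective decrease = 0.5 * g^T H^(-1) g = 1.1061


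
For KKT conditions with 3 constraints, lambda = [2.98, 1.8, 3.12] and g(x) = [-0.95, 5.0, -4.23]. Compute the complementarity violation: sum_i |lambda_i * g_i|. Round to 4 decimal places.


KKT complementary slackness check:
lambda_1 * g_1 = 2.98 * -0.95 = -2.831
lambda_2 * g_2 = 1.8 * 5.0 = 9.0
lambda_3 * g_3 = 3.12 * -4.23 = -13.1976
Total violation = 2.831 + 9.0 + 13.1976 = 25.0286


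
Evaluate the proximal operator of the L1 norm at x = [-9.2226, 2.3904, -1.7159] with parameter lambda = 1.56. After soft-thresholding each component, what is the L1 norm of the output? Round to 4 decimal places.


Soft-thresholding with lambda = 1.56:
prox(-9.2226) = sign(-9.2226)*max(|-9.2226| - 1.56, 0) = -7.6626
prox(2.3904) = sign(2.3904)*max(|2.3904| - 1.56, 0) = 0.8304
prox(-1.7159) = sign(-1.7159)*max(|-1.7159| - 1.56, 0) = -0.1559
prox(x) = [-7.6626, 0.8304, -0.1559]
||prox(x)||_1 = 7.6626 + 0.8304 + 0.1559 = 8.6489


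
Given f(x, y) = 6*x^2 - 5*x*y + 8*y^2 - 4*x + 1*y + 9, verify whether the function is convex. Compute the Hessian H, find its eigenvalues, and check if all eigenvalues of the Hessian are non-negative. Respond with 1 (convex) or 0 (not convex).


The Hessian of f(x,y) = 6*x^2 - 5*x*y + 8*y^2 - 4*x + 1*y + 9 is:
H = [[12, -5], [-5, 16]]
Trace = 12 + 16 = 28
Determinant = 12*16 - (-5)^2 = 167
Discriminant = (28)^2 - 4*167 = 116.0
Eigenvalues: lambda_1 = 8.6148, lambda_2 = 19.3852
The function is convex.

1


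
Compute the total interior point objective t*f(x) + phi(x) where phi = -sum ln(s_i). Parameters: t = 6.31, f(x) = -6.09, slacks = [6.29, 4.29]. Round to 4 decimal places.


Step 1: Compute log-barrier.
ln values: [1.839, 1.4563]
phi = -(1.839 + 1.4563) = -3.2952
Step 2: Compute augmented objective.
t*f(x) = 6.31*-6.09 = -38.4279
Total = -38.4279 - 3.2952 = -41.7231


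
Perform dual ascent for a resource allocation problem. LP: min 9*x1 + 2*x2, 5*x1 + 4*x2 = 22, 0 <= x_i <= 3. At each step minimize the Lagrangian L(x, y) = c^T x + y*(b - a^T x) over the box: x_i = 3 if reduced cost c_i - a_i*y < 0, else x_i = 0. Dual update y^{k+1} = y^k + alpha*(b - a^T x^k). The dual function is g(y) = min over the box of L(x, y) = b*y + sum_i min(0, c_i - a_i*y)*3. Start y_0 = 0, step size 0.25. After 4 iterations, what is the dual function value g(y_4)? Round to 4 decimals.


Dual ascent for LP: min 9*x1 + 2*x2, 5*x1 + 4*x2 = 22, 0 <= x_i <= 3
Step 1: y^k = 0.0, reduced costs: (9.0, 2.0)
  x^k = (0.0, 0.0), subgradient = b - a^T x = 22.0
  y^{k+1} = 0.0 + 0.25*22.0 = 5.5
Step 2: y^k = 5.5, reduced costs: (-18.5, -20.0)
  x^k = (3.0, 3.0), subgradient = b - a^T x = -5.0
  y^{k+1} = 5.5 + 0.25*-5.0 = 4.25
Step 3: y^k = 4.25, reduced costs: (-12.25, -15.0)
  x^k = (3.0, 3.0), subgradient = b - a^T x = -5.0
  y^{k+1} = 4.25 + 0.25*-5.0 = 3.0
Step 4: y^k = 3.0, reduced costs: (-6.0, -10.0)
  x^k = (3.0, 3.0), subgradient = b - a^T x = -5.0
  y^{k+1} = 3.0 + 0.25*-5.0 = 1.75
Dual objective at y_4 = 1.75: reduced costs (0.25, -5.0), box minimizer x = (0.0, 3.0)
g(y_4) = b*y + (c1 - a1*y)*x1 + (c2 - a2*y)*x2 = 22*1.75 + 0.25*0.0 + (-5.0)*3.0 = 38.5 + 0.0 - 15.0 = 23.5


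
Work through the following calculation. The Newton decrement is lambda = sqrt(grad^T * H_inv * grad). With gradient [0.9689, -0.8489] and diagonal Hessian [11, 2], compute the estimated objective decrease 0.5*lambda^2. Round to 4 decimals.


Step 1: H is diagonal, so H^(-1) * g = [0.0881, -0.4245].
Step 2: g^T H^(-1) g = sum_i g_i^2 / H_ii
  = (0.9689)^2/11 + (-0.8489)^2/2
  = 0.0853 + 0.3603 = 0.4457
Step 3: Objective decrease = 0.5 * g^T H^(-1) g = 0.2228


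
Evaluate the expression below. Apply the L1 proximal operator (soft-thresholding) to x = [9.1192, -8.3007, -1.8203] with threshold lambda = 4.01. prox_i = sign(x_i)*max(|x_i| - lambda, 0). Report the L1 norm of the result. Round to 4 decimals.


Soft-thresholding with lambda = 4.01:
prox(9.1192) = sign(9.1192)*max(|9.1192| - 4.01, 0) = 5.1092
prox(-8.3007) = sign(-8.3007)*max(|-8.3007| - 4.01, 0) = -4.2907
prox(-1.8203) = sign(-1.8203)*max(|-1.8203| - 4.01, 0) = 0.0
prox(x) = [5.1092, -4.2907, 0.0]
||prox(x)||_1 = 5.1092 + 4.2907 + 0.0 = 9.3999


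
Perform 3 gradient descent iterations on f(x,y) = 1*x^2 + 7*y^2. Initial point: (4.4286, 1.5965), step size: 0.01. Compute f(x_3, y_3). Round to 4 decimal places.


Gradient descent on f(x,y) = 1*x^2 + 7*y^2.
Starting point: (4.4286, 1.5965), alpha = 0.01
Step 1: grad_x = 2*1*4.4286 = 8.8572, grad_y = 2*7*1.5965 = 22.351
  x_1 = 4.4286 - 0.01*8.8572 = 4.34
  y_1 = 1.5965 - 0.01*22.351 = 1.373
Step 2: grad_x = 2*1*4.34 = 8.6801, grad_y = 2*7*1.373 = 19.2219
  x_2 = 4.34 - 0.01*8.6801 = 4.2532
  y_2 = 1.373 - 0.01*19.2219 = 1.1808
Step 3: grad_x = 2*1*4.2532 = 8.5065, grad_y = 2*7*1.1808 = 16.5308
  x_3 = 4.2532 - 0.01*8.5065 = 4.1682
  y_3 = 1.1808 - 0.01*16.5308 = 1.0155
f(4.1682, 1.0155) = 1*4.1682^2 + 7*1.0155^2 = 24.5917


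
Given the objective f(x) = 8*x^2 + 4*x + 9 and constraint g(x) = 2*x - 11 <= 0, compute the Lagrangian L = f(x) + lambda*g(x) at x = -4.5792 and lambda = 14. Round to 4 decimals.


Step 1: Evaluate f(x).
f(-4.5792) = 8*(-4.5792)^2 + 4*(-4.5792) + 9 = 158.4358
Step 2: Evaluate g(x).
g(-4.5792) = 2*-4.5792 - 11 = -20.1584
Step 3: Compute Lagrangian.
L = 158.4358 + 14*-20.1584 = -123.7818


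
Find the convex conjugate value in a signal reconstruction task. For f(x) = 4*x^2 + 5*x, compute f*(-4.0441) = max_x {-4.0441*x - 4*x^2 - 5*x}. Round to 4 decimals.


f*(y) = sup_x {y*x - a*x^2 - b*x} = sup_x {(y-b)*x - a*x^2}
FOC: (y - b) - 2a*x = 0 => x* = (y - b)/(2a)
x* = (-4.0441 - 5)/(2*4) = -1.1305
f*(-4.0441) = (y-b)^2/(4a) = (-4.0441 - 5)^2/(4*4)
= 81.7957/16 = 5.1122


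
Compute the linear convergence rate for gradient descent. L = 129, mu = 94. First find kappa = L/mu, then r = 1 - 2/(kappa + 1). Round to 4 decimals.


Step 1: Compute the condition number.
kappa = L/mu = 129/94 = 1.3723
Step 2: Compute the convergence rate.
r = 1 - 2/(kappa + 1) = 1 - 2*mu/(L + mu) = (L - mu)/(L + mu) = 35/223 = 0.157


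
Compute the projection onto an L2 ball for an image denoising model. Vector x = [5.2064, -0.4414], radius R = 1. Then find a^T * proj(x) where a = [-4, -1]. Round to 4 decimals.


Step 1: Compute ||x|| (intermediates to 6 decimals).
||x|| = sqrt(5.2064^2 + (-0.4414)^2) = 5.225078
Step 2: Project.
Since ||x|| > R, scale = R/||x|| = 1/5.225078 = 0.191385, proj(x) = scale * x
proj(x) = [0.996427, -0.084477]
Step 3: Dot product.
a^T * proj(x) = -4*0.996427 - 1*(-0.084477) = -3.9012


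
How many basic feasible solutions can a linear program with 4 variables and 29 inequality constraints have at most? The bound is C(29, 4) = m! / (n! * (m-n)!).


Each vertex corresponds to some choice of n active constraints out of m, so the number of vertices is at most C(m, n) = m! / (n!(m-n)!).
m = 29, n = 4
Numerator: 29 * 28 * 27 * 26
Denominator: 4! = 24
C(29, 4) = 23751


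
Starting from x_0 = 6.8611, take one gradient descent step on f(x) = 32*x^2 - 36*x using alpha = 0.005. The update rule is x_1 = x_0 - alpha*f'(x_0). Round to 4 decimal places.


We compute the gradient at x_0 and apply the update.
f'(x) = 64*x - 36
f'(6.8611) = 64*6.8611 - 36 = 403.1104
x_1 = 6.8611 - 0.005*403.1104 = 4.8455


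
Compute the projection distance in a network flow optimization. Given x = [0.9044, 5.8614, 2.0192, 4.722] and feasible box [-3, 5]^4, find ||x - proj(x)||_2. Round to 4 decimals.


Project each component onto [-3, 5].
clip(0.9044) = 0.9044, clip(5.8614) = 5.0, clip(2.0192) = 2.0192, clip(4.722) = 4.722
Projection = [0.9044, 5.0, 2.0192, 4.722]
Squared diffs: [0.0, 0.742, 0.0, 0.0]
Distance = sqrt(0.742) = 0.8614


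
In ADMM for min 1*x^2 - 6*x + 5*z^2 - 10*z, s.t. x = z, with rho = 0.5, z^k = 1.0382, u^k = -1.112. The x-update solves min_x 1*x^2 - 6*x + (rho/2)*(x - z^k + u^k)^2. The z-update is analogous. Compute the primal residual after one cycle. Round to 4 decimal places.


ADMM iteration with rho = 0.5, z^k = 1.0382, u^k = -1.112
Step 1: x-update.
Minimize 1*x^2 - 6*x + (0.5/2)*(x - 1.0382 - 1.112)^2
FOC: (2*1 + 0.5)*x = 6 + 0.5*(1.0382 + 1.112)
x^{k+1} = 2.83
Step 2: z-update.
Minimize 5*z^2 - 10*z + (0.5/2)*(2.83 - z - 1.112)^2
FOC: (2*5 + 0.5)*z = 10 + 0.5*(2.83 - 1.112)
z^{k+1} = 1.0342
Step 3: u-update.
u^{k+1} = -1.112 + 2.83 - 1.0342 = 0.6838
Step 4: Primal residual = |2.83 - 1.0342| = 1.7958


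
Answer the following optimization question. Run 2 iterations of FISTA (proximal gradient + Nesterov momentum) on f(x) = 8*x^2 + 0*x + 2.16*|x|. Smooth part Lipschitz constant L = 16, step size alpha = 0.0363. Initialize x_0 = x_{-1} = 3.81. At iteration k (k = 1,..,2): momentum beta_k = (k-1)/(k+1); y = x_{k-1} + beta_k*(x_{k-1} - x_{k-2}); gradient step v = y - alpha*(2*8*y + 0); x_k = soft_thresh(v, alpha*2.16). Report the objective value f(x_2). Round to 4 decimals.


FISTA on f(x) = 8*x^2 + 0*x + 2.16*|x|
L = 16, alpha = 0.0363
Iteration 1: beta = 0.0, y = 3.81 + 0.0*(3.81 - 3.81) = 3.81
  grad(y) = 60.96, v = y - alpha*grad = 1.5972
  prox(v) = soft_thresh(1.5972, 0.0784) = 1.5187
Iteration 2: beta = 0.3333, y = 1.5187 + 0.3333*(1.5187 - 3.81) = 0.755
  grad(y) = 12.0799, v = y - alpha*grad = 0.3165
  prox(v) = soft_thresh(0.3165, 0.0784) = 0.2381
f(x_2) = 8*0.2381^2 + 0*0.2381 + 2.16*|0.2381| = 0.9677


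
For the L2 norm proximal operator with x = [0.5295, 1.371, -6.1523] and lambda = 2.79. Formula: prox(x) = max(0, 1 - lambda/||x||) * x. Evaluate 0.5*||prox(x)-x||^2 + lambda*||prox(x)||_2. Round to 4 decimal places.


Step 1: Compute ||x||.
||x|| = 6.3254
Step 2: Compute scaling factor.
scale = max(0, 1 - 2.79/6.3254) = 0.5589
Step 3: prox(x) = [0.2959, 0.7663, -3.4387]
||prox(x)|| = 3.5354
Step 4: Proximal objective.
0.5*||prox-x||^2 = 3.8921
lambda*||prox|| = 9.8638
Total = 13.7558


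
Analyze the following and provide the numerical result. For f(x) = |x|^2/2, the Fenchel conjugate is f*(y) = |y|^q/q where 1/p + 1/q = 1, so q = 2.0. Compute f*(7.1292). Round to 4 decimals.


The conjugate exponent q satisfies 1/p + 1/q = 1.
p = 2, so q = 2/(2 - 1) = 2.0
|y|^q = 7.1292^2.0 = 50.8255
f*(7.1292) = 50.8255 / 2.0 = 25.4127


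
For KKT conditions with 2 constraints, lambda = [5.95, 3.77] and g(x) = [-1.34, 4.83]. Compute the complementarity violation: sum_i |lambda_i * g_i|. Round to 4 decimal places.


KKT complementary slackness check:
lambda_1 * g_1 = 5.95 * -1.34 = -7.973
lambda_2 * g_2 = 3.77 * 4.83 = 18.2091
Total violation = 7.973 + 18.2091 = 26.1821


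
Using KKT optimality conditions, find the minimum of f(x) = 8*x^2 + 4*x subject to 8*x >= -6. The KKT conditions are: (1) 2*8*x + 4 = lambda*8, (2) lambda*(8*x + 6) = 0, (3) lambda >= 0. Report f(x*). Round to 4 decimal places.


Step 1: Try lambda = 0 (constraint inactive).
Stationarity: 2*8*x + 4 = 0
x* = -4/(2*8) = -0.25
Check constraint: 8*-0.25 = -2.0 >= -6 -- satisfied.
Step 2: Compute optimal value.
f(x*) = 8*(-0.25)^2 + 4*(-0.25) = -0.5


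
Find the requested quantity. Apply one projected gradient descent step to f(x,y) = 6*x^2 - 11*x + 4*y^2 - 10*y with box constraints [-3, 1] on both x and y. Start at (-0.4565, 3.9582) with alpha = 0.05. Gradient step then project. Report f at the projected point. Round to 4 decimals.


Step 1: Compute gradient at (-0.4565, 3.9582).
grad_x = 2*6*-0.4565 - 11 = -16.478
grad_y = 2*4*3.9582 - 10 = 21.6656
Step 2: Gradient step.
x_raw = -0.4565 - 0.05*-16.478 = 0.3674
y_raw = 3.9582 - 0.05*21.6656 = 2.8749
Step 3: Project onto [-3, 1].
x_proj = clip(0.3674) = 0.3674
y_proj = clip(2.8749) = 1.0
Step 4: Evaluate f.
f(0.3674, 1.0) = -9.2315


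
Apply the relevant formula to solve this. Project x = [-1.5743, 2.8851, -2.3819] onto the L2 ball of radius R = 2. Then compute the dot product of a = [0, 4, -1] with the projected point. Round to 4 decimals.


Step 1: Compute ||x|| (intermediates to 6 decimals).
||x|| = sqrt((-1.5743)^2 + 2.8851^2 + (-2.3819)^2) = 4.059023
Step 2: Project.
Since ||x|| > R, scale = R/||x|| = 2/4.059023 = 0.492729, proj(x) = scale * x
proj(x) = [-0.775703, 1.421572, -1.173631]
Step 3: Dot product.
a^T * proj(x) = 0*(-0.775703) + 4*1.421572 - 1*(-1.173631) = 6.8599


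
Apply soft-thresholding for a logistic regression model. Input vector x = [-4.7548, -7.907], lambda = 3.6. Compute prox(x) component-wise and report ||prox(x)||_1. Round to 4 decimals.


Soft-thresholding with lambda = 3.6:
prox(-4.7548) = sign(-4.7548)*max(|-4.7548| - 3.6, 0) = -1.1548
prox(-7.907) = sign(-7.907)*max(|-7.907| - 3.6, 0) = -4.307
prox(x) = [-1.1548, -4.307]
||prox(x)||_1 = 1.1548 + 4.307 = 5.4618


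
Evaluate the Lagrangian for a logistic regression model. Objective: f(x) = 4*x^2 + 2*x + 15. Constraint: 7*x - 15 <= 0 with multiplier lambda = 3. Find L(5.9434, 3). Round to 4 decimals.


Step 1: Evaluate f(x).
f(5.9434) = 4*5.9434^2 + 2*5.9434 + 15 = 168.1828
Step 2: Evaluate g(x).
g(5.9434) = 7*5.9434 - 15 = 26.6038
Step 3: Compute Lagrangian.
L = 168.1828 + 3*26.6038 = 247.9942


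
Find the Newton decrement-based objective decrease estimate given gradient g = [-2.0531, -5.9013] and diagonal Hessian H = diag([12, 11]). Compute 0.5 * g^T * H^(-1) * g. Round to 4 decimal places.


Step 1: H is diagonal, so H^(-1) * g = [-0.1711, -0.5365].
Step 2: g^T H^(-1) g = sum_i g_i^2 / H_ii
  = (-2.0531)^2/12 + (-5.9013)^2/11
  = 0.3513 + 3.1659 = 3.5172
Step 3: Objective decrease = 0.5 * g^T H^(-1) g = 1.7586


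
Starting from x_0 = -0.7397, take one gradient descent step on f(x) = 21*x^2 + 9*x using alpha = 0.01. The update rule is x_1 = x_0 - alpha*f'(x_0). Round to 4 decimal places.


We compute the gradient at x_0 and apply the update.
f'(x) = 42*x + 9
f'(-0.7397) = 42*-0.7397 + 9 = -22.0674
x_1 = -0.7397 - 0.01*-22.0674 = -0.519


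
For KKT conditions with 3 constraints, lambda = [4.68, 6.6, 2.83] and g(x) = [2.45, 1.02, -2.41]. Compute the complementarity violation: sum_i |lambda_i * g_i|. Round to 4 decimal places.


KKT complementary slackness check:
lambda_1 * g_1 = 4.68 * 2.45 = 11.466
lambda_2 * g_2 = 6.6 * 1.02 = 6.732
lambda_3 * g_3 = 2.83 * -2.41 = -6.8203
Total violation = 11.466 + 6.732 + 6.8203 = 25.0183


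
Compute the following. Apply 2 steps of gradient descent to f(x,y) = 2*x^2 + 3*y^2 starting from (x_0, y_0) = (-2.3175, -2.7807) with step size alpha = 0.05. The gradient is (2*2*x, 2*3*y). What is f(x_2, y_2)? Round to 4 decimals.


Gradient descent on f(x,y) = 2*x^2 + 3*y^2.
Starting point: (-2.3175, -2.7807), alpha = 0.05
Step 1: grad_x = 2*2*-2.3175 = -9.27, grad_y = 2*3*-2.7807 = -16.6842
  x_1 = -2.3175 - 0.05*-9.27 = -1.854
  y_1 = -2.7807 - 0.05*-16.6842 = -1.9465
Step 2: grad_x = 2*2*-1.854 = -7.416, grad_y = 2*3*-1.9465 = -11.6789
  x_2 = -1.854 - 0.05*-7.416 = -1.4832
  y_2 = -1.9465 - 0.05*-11.6789 = -1.3625
f(-1.4832, -1.3625) = 2*(-1.4832)^2 + 3*(-1.3625)^2 = 9.9693


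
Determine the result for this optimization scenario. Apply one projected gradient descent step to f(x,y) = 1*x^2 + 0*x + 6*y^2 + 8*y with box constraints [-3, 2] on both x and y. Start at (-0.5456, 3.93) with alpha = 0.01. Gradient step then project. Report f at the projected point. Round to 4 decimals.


Step 1: Compute gradient at (-0.5456, 3.93).
grad_x = 2*1*-0.5456 + 0 = -1.0912
grad_y = 2*6*3.93 + 8 = 55.16
Step 2: Gradient step.
x_raw = -0.5456 - 0.01*-1.0912 = -0.5347
y_raw = 3.93 - 0.01*55.16 = 3.3784
Step 3: Project onto [-3, 2].
x_proj = clip(-0.5347) = -0.5347
y_proj = clip(3.3784) = 2.0
Step 4: Evaluate f.
f(-0.5347, 2.0) = 40.2859


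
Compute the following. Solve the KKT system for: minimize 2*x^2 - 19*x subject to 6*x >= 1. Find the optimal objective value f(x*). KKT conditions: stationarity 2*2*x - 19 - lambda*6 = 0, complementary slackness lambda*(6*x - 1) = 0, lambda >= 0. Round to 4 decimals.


Step 1: Try lambda = 0 (constraint inactive).
Stationarity: 2*2*x - 19 = 0
x* = 19/(2*2) = 4.75
Check constraint: 6*4.75 = 28.5 >= 1 -- satisfied.
Step 2: Compute optimal value.
f(x*) = 2*4.75^2 - 19*4.75 = -45.125


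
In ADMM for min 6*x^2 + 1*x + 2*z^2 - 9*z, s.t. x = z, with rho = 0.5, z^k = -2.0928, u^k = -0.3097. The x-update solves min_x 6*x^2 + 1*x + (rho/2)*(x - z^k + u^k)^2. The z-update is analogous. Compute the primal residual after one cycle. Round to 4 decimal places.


ADMM iteration with rho = 0.5, z^k = -2.0928, u^k = -0.3097
Step 1: x-update.
Minimize 6*x^2 + 1*x + (0.5/2)*(x + 2.0928 - 0.3097)^2
FOC: (2*6 + 0.5)*x = -1 + 0.5*(-2.0928 + 0.3097)
x^{k+1} = -0.1513
Step 2: z-update.
Minimize 2*z^2 - 9*z + (0.5/2)*(-0.1513 - z - 0.3097)^2
FOC: (2*2 + 0.5)*z = 9 + 0.5*(-0.1513 - 0.3097)
z^{k+1} = 1.9488
Step 3: u-update.
u^{k+1} = -0.3097 - 0.1513 - 1.9488 = -2.4098
Step 4: Primal residual = |-0.1513 - 1.9488| = 2.1001


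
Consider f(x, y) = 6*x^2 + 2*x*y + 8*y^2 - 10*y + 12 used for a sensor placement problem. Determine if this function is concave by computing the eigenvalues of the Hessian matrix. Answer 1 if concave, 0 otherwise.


The Hessian of f(x,y) = 6*x^2 + 2*x*y + 8*y^2 - 10*y + 12 is:
H = [[12, 2], [2, 16]]
Trace = 12 + 16 = 28
Determinant = 12*16 - (2)^2 = 188
Discriminant = (28)^2 - 4*188 = 32.0
Eigenvalues: lambda_1 = 11.1716, lambda_2 = 16.8284
The function is not concave.

0


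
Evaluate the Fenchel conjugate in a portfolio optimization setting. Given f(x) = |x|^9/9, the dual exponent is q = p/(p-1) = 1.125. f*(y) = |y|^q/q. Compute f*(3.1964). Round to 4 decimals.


The conjugate exponent q satisfies 1/p + 1/q = 1.
p = 9, so q = 9/(9 - 1) = 1.125
|y|^q = 3.1964^1.125 = 3.6961
f*(3.1964) = 3.6961 / 1.125 = 3.2854


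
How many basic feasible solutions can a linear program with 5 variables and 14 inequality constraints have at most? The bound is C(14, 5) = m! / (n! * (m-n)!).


Each vertex corresponds to some choice of n active constraints out of m, so the number of vertices is at most C(m, n) = m! / (n!(m-n)!).
m = 14, n = 5
Numerator: 14 * 13 * 12 * 11 * 10
Denominator: 5! = 120
C(14, 5) = 2002


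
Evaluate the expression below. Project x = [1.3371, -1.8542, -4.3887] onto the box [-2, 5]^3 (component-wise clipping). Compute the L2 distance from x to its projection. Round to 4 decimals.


Project each component onto [-2, 5].
clip(1.3371) = 1.3371, clip(-1.8542) = -1.8542, clip(-4.3887) = -2.0
Projection = [1.3371, -1.8542, -2.0]
Squared diffs: [0.0, 0.0, 5.7059]
Distance = sqrt(5.7059) = 2.3887


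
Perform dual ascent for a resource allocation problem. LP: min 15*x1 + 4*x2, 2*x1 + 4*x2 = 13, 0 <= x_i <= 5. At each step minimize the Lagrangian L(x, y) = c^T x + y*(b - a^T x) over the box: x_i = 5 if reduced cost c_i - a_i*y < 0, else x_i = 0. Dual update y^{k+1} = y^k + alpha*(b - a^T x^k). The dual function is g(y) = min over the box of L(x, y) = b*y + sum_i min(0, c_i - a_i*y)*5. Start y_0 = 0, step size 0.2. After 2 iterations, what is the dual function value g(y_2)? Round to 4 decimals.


Dual ascent for LP: min 15*x1 + 4*x2, 2*x1 + 4*x2 = 13, 0 <= x_i <= 5
Step 1: y^k = 0.0, reduced costs: (15.0, 4.0)
  x^k = (0.0, 0.0), subgradient = b - a^T x = 13.0
  y^{k+1} = 0.0 + 0.2*13.0 = 2.6
Step 2: y^k = 2.6, reduced costs: (9.8, -6.4)
  x^k = (0.0, 5.0), subgradient = b - a^T x = -7.0
  y^{k+1} = 2.6 + 0.2*-7.0 = 1.2
Dual objective at y_2 = 1.2: reduced costs (12.6, -0.8), box minimizer x = (0.0, 5.0)
g(y_2) = b*y + (c1 - a1*y)*x1 + (c2 - a2*y)*x2 = 13*1.2 + 12.6*0.0 + (-0.8)*5.0 = 15.6 + 0.0 - 4.0 = 11.6


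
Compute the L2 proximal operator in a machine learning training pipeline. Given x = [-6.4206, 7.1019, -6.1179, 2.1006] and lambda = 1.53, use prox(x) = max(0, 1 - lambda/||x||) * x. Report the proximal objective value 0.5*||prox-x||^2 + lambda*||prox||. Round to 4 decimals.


Step 1: Compute ||x||.
||x|| = 11.5543
Step 2: Compute scaling factor.
scale = max(0, 1 - 1.53/11.5543) = 0.8676
Step 3: prox(x) = [-5.5704, 6.1615, -5.3078, 1.8224]
||prox(x)|| = 10.0243
Step 4: Proximal objective.
0.5*||prox-x||^2 = 1.1705
lambda*||prox|| = 15.3372
Total = 16.5077


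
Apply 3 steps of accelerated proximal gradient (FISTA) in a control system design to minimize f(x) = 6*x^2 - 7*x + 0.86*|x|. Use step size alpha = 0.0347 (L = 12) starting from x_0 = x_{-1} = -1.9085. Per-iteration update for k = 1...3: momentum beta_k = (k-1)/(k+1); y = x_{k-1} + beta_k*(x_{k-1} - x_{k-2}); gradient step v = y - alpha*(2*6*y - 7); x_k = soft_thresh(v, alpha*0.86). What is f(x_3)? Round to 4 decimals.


FISTA on f(x) = 6*x^2 - 7*x + 0.86*|x|
L = 12, alpha = 0.0347
Iteration 1: beta = 0.0, y = -1.9085 + 0.0*(-1.9085 + 1.9085) = -1.9085
  grad(y) = -29.902, v = y - alpha*grad = -0.8709
  prox(v) = soft_thresh(-0.8709, 0.0298) = -0.8411
Iteration 2: beta = 0.3333, y = -0.8411 + 0.3333*(-0.8411 + 1.9085) = -0.4852
  grad(y) = -12.8229, v = y - alpha*grad = -0.0403
  prox(v) = soft_thresh(-0.0403, 0.0298) = -0.0104
Iteration 3: beta = 0.5, y = -0.0104 + 0.5*(-0.0104 + 0.8411) = 0.4049
  grad(y) = -2.1417, v = y - alpha*grad = 0.4792
  prox(v) = soft_thresh(0.4792, 0.0298) = 0.4493
f(x_3) = 6*0.4493^2 - 7*0.4493 + 0.86*|0.4493| = -1.5475


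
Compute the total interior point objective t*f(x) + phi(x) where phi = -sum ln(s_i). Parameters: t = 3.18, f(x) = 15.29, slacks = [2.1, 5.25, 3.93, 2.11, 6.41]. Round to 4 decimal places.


Step 1: Compute log-barrier.
ln values: [0.7419, 1.6582, 1.3686, 0.7467, 1.8579]
phi = -(0.7419 + 1.6582 + 1.3686 + 0.7467 + 1.8579) = -6.3734
Step 2: Compute augmented objective.
t*f(x) = 3.18*15.29 = 48.6222
Total = 48.6222 - 6.3734 = 42.2488


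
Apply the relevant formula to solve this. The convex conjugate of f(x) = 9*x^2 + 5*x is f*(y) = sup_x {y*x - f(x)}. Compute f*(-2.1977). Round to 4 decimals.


f*(y) = sup_x {y*x - a*x^2 - b*x} = sup_x {(y-b)*x - a*x^2}
FOC: (y - b) - 2a*x = 0 => x* = (y - b)/(2a)
x* = (-2.1977 - 5)/(2*9) = -0.3999
f*(-2.1977) = (y-b)^2/(4a) = (-2.1977 - 5)^2/(4*9)
= 51.8069/36 = 1.4391


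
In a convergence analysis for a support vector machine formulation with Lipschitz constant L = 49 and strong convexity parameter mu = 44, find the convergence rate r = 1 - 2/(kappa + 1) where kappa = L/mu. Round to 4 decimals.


Step 1: Compute the condition number.
kappa = L/mu = 49/44 = 1.1136
Step 2: Compute the convergence rate.
r = 1 - 2/(kappa + 1) = 1 - 2*mu/(L + mu) = (L - mu)/(L + mu) = 5/93 = 0.0538


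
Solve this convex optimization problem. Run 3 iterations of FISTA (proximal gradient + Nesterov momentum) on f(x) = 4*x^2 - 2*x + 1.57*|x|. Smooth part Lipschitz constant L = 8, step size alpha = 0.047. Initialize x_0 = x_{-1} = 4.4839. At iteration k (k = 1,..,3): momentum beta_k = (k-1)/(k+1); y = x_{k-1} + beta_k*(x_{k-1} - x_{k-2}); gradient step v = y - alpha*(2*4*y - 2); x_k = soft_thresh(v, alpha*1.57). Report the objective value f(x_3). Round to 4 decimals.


FISTA on f(x) = 4*x^2 - 2*x + 1.57*|x|
L = 8, alpha = 0.047
Iteration 1: beta = 0.0, y = 4.4839 + 0.0*(4.4839 - 4.4839) = 4.4839
  grad(y) = 33.8712, v = y - alpha*grad = 2.892
  prox(v) = soft_thresh(2.892, 0.0738) = 2.8182
Iteration 2: beta = 0.3333, y = 2.8182 + 0.3333*(2.8182 - 4.4839) = 2.2629
  grad(y) = 16.1033, v = y - alpha*grad = 1.5061
  prox(v) = soft_thresh(1.5061, 0.0738) = 1.4323
Iteration 3: beta = 0.5, y = 1.4323 + 0.5*(1.4323 - 2.8182) = 0.7393
  grad(y) = 3.9146, v = y - alpha*grad = 0.5553
  prox(v) = soft_thresh(0.5553, 0.0738) = 0.4815
f(x_3) = 4*0.4815^2 - 2*0.4815 + 1.57*|0.4815| = 0.7205


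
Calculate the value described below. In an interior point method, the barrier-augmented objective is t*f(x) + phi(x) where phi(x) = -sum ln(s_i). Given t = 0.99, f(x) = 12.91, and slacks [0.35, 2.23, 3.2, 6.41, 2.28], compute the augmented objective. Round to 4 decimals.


Step 1: Compute log-barrier.
ln values: [-1.0498, 0.802, 1.1632, 1.8579, 0.8242]
phi = -(-1.0498 + 0.802 + 1.1632 + 1.8579 + 0.8242) = -3.5974
Step 2: Compute augmented objective.
t*f(x) = 0.99*12.91 = 12.7809
Total = 12.7809 - 3.5974 = 9.1835


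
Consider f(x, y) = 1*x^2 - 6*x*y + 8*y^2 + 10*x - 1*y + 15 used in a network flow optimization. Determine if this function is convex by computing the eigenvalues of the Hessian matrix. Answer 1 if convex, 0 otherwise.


The Hessian of f(x,y) = 1*x^2 - 6*x*y + 8*y^2 + 10*x - 1*y + 15 is:
H = [[2, -6], [-6, 16]]
Trace = 2 + 16 = 18
Determinant = 2*16 - (-6)^2 = -4
Discriminant = (18)^2 - 4*-4 = 340.0
Eigenvalues: lambda_1 = -0.2195, lambda_2 = 18.2195
The function is not convex.

0


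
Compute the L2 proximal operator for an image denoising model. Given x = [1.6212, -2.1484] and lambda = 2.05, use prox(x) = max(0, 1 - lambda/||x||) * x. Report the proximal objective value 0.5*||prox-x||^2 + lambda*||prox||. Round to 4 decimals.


Step 1: Compute ||x||.
||x|| = 2.6915
Step 2: Compute scaling factor.
scale = max(0, 1 - 2.05/2.6915) = 0.2383
Step 3: prox(x) = [0.3864, -0.512]
||prox(x)|| = 0.6415
Step 4: Proximal objective.
0.5*||prox-x||^2 = 2.1013
lambda*||prox|| = 1.3151
Total = 3.4162


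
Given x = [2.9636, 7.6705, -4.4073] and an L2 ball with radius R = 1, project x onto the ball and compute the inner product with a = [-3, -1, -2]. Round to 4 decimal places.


Step 1: Compute ||x|| (intermediates to 6 decimals).
||x|| = sqrt(2.9636^2 + 7.6705^2 + (-4.4073)^2) = 9.329726
Step 2: Project.
Since ||x|| > R, scale = R/||x|| = 1/9.329726 = 0.107184, proj(x) = scale * x
proj(x) = [0.317651, 0.822155, -0.472392]
Step 3: Dot product.
a^T * proj(x) = -3*0.317651 - 1*0.822155 - 2*(-0.472392) = -0.8303


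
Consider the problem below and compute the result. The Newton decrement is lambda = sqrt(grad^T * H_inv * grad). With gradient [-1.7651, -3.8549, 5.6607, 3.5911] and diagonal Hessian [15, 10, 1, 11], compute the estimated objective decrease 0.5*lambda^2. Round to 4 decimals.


Step 1: H is diagonal, so H^(-1) * g = [-0.1177, -0.3855, 5.6607, 0.3265].
Step 2: g^T H^(-1) g = sum_i g_i^2 / H_ii
  = (-1.7651)^2/15 + (-3.8549)^2/10 + (5.6607)^2/1 + (3.5911)^2/11
  = 0.2077 + 1.486 + 32.0435 + 1.1724 = 34.9096
Step 3: Objective decrease = 0.5 * g^T H^(-1) g = 17.4548


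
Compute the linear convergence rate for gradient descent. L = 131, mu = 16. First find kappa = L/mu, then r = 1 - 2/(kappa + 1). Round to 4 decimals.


Step 1: Compute the condition number.
kappa = L/mu = 131/16 = 8.1875
Step 2: Compute the convergence rate.
r = 1 - 2/(kappa + 1) = 1 - 2*mu/(L + mu) = (L - mu)/(L + mu) = 115/147 = 0.7823


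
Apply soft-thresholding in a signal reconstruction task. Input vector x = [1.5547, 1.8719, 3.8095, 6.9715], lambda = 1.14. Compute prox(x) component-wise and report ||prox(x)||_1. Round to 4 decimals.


Soft-thresholding with lambda = 1.14:
prox(1.5547) = sign(1.5547)*max(|1.5547| - 1.14, 0) = 0.4147
prox(1.8719) = sign(1.8719)*max(|1.8719| - 1.14, 0) = 0.7319
prox(3.8095) = sign(3.8095)*max(|3.8095| - 1.14, 0) = 2.6695
prox(6.9715) = sign(6.9715)*max(|6.9715| - 1.14, 0) = 5.8315
prox(x) = [0.4147, 0.7319, 2.6695, 5.8315]
||prox(x)||_1 = 0.4147 + 0.7319 + 2.6695 + 5.8315 = 9.6476


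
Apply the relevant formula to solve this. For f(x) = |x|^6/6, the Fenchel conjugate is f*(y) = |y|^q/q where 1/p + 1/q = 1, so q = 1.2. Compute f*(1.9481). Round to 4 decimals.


The conjugate exponent q satisfies 1/p + 1/q = 1.
p = 6, so q = 6/(6 - 1) = 1.2
|y|^q = 1.9481^1.2 = 2.226
f*(1.9481) = 2.226 / 1.2 = 1.855


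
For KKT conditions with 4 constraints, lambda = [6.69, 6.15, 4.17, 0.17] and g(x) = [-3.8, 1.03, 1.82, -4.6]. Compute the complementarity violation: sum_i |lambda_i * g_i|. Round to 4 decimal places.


KKT complementary slackness check:
lambda_1 * g_1 = 6.69 * -3.8 = -25.422
lambda_2 * g_2 = 6.15 * 1.03 = 6.3345
lambda_3 * g_3 = 4.17 * 1.82 = 7.5894
lambda_4 * g_4 = 0.17 * -4.6 = -0.782
Total violation = 25.422 + 6.3345 + 7.5894 + 0.782 = 40.1279


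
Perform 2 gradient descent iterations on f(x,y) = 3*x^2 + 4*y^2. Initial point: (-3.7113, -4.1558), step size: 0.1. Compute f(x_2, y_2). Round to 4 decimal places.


Gradient descent on f(x,y) = 3*x^2 + 4*y^2.
Starting point: (-3.7113, -4.1558), alpha = 0.1
Step 1: grad_x = 2*3*-3.7113 = -22.2678, grad_y = 2*4*-4.1558 = -33.2464
  x_1 = -3.7113 - 0.1*-22.2678 = -1.4845
  y_1 = -4.1558 - 0.1*-33.2464 = -0.8312
Step 2: grad_x = 2*3*-1.4845 = -8.9071, grad_y = 2*4*-0.8312 = -6.6493
  x_2 = -1.4845 - 0.1*-8.9071 = -0.5938
  y_2 = -0.8312 - 0.1*-6.6493 = -0.1662
f(-0.5938, -0.1662) = 3*(-0.5938)^2 + 4*(-0.1662)^2 = 1.1684


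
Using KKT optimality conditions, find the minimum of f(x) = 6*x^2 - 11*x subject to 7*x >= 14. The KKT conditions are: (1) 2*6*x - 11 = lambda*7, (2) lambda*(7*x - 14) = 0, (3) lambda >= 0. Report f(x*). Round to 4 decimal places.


Step 1: Try lambda = 0 (constraint inactive).
x_unc = 11/(2*6) = 0.9167
Check: 7*0.9167 = 6.4169 < 14 -- violated!
Step 2: Constraint must be active: 7*x = 14
x* = 14/7 = 2.0
lambda = (2*6*2.0 - 11)/7 = 1.8571
Step 3: Compute optimal value.
f(x*) = 6*2.0^2 - 11*2.0 = 2.0


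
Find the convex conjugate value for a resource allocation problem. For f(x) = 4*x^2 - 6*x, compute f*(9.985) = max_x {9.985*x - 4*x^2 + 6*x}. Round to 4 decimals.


f*(y) = sup_x {y*x - a*x^2 - b*x} = sup_x {(y-b)*x - a*x^2}
FOC: (y - b) - 2a*x = 0 => x* = (y - b)/(2a)
x* = (9.985 + 6)/(2*4) = 1.9981
f*(9.985) = (y-b)^2/(4a) = (9.985 + 6)^2/(4*4)
= 255.5202/16 = 15.97
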